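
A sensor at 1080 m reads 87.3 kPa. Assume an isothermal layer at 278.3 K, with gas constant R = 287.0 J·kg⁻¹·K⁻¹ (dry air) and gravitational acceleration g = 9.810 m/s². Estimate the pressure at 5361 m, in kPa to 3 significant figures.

P ≈ 51.6 kPa

Scale height: H = RT/g = 287.0 × 278.3 / 9.810 = 8141.9 m.
Between two levels, P₂ = P₁ exp(−Δz/H) with Δz = z₂ − z₁.
Δz = 5361.0 − 1080.0 = 4281.0 m; Δz/H = 4281.0/8141.9 = 0.52580.
P₂ = 87.3 × exp(−0.52580) = 87.3 × 0.59108 = 51.601 kPa.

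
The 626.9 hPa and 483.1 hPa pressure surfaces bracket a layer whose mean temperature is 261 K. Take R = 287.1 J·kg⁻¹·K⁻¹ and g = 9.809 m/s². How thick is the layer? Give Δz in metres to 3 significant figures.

Hypsometric equation: Δz = (R T̄/g) ln(P₁/P₂).
R T̄/g = 287.1 × 261 / 9.809 = 7639.2 m.
ln(626.9/483.1) = ln(1.2977) = 0.26059.
Δz = 7639.2 × 0.26059 = 1990.7 m.

Δz ≈ 1990 m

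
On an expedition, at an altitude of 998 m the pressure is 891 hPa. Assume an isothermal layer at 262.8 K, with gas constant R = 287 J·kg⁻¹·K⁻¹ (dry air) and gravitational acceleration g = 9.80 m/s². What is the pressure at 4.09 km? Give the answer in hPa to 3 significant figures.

Scale height: H = RT/g = 287 × 262.8 / 9.80 = 7696.3 m.
Between two levels, P₂ = P₁ exp(−Δz/H) with Δz = z₂ − z₁.
Δz = 4090.0 − 998.00 = 3092.0 m; Δz/H = 3092.0/7696.3 = 0.40175.
P₂ = 891 × exp(−0.40175) = 891 × 0.66915 = 596.21 hPa.

P ≈ 596 hPa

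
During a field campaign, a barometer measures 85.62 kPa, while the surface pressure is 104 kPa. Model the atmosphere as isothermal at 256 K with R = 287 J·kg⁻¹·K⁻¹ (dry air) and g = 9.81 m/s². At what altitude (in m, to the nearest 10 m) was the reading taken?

z ≈ 1460 m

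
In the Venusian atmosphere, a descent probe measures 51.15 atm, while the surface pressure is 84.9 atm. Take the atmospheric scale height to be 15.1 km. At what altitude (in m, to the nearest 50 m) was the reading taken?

Invert the barometric formula: z = H ln(P₀/P).
P₀/P = 84.9/51.15 = 1.6598; ln(1.6598) = 0.50670.
z = 15100 × 0.50670 = 7651.2 m.

z ≈ 7650 m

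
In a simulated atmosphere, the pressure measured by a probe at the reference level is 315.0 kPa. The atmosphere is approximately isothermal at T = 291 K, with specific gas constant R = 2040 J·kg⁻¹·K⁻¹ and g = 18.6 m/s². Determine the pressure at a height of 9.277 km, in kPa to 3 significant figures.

Scale height: H = RT/g = 2040 × 291 / 18.6 = 31916 m.
Barometric formula: P = P₀ exp(−z/H).
z/H = 9277.0/31916 = 0.29067; exp(−0.29067) = 0.74776.
P = 315.0 × 0.74776 = 235.54 kPa.

P ≈ 236 kPa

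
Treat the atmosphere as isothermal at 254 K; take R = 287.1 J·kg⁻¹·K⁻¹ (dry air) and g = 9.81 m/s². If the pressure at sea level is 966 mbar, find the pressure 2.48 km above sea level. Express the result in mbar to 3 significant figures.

Scale height: H = RT/g = 287.1 × 254 / 9.81 = 7433.6 m.
Barometric formula: P = P₀ exp(−z/H).
z/H = 2480.0/7433.6 = 0.33362; exp(−0.33362) = 0.71633.
P = 966 × 0.71633 = 691.97 mbar.

P ≈ 692 mbar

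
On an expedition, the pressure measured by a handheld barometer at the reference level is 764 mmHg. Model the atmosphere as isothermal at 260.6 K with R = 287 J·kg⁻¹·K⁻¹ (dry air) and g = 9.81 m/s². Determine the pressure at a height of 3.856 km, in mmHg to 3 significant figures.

P ≈ 461 mmHg

Scale height: H = RT/g = 287 × 260.6 / 9.81 = 7624.1 m.
Barometric formula: P = P₀ exp(−z/H).
z/H = 3856.0/7624.1 = 0.50576; exp(−0.50576) = 0.60305.
P = 764 × 0.60305 = 460.73 mmHg.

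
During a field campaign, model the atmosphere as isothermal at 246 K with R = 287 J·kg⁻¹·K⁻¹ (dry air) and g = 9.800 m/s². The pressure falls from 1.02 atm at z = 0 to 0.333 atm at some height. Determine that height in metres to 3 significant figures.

Scale height: H = RT/g = 287 × 246 / 9.800 = 7204.3 m.
Invert the barometric formula: z = H ln(P₀/P).
P₀/P = 1.02/0.333 = 3.0631; ln(3.0631) = 1.1194.
z = 7204.3 × 1.1194 = 8064.5 m.

z ≈ 8060 m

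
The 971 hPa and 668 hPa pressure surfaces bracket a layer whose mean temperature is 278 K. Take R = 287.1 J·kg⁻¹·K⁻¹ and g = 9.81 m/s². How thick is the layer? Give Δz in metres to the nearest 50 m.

Δz ≈ 3050 m

Hypsometric equation: Δz = (R T̄/g) ln(P₁/P₂).
R T̄/g = 287.1 × 278 / 9.81 = 8136.0 m.
ln(971/668) = ln(1.4536) = 0.37404.
Δz = 8136.0 × 0.37404 = 3043.2 m.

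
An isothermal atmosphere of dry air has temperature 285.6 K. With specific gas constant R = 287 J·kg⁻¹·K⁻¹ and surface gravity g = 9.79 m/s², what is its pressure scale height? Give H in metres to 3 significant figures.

The scale height of an isothermal atmosphere is H = RT/g.
H = 287 × 285.6 / 9.79 = 81967/9.79 = 8372.5 m.

H ≈ 8370 m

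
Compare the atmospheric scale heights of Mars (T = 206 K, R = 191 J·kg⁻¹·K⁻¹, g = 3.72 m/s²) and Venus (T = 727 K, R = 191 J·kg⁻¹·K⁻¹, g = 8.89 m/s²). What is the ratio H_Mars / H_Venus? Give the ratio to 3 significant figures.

H = RT/g for each body.
H_Mars = 191 × 206 / 3.72 = 10577 m.
H_Venus = 191 × 727 / 8.89 = 15619 m.
H_Mars/H_Venus = 10577/15619 = 0.67719.

H_Mars/H_Venus ≈ 0.677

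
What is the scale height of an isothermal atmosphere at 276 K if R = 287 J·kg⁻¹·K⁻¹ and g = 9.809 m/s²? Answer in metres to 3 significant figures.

H ≈ 8080 m

The scale height of an isothermal atmosphere is H = RT/g.
H = 287 × 276 / 9.809 = 79212/9.809 = 8075.4 m.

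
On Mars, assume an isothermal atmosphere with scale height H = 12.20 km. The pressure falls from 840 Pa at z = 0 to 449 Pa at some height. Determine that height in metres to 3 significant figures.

Invert the barometric formula: z = H ln(P₀/P).
P₀/P = 840/449 = 1.8708; ln(1.8708) = 0.62637.
z = 12200 × 0.62637 = 7641.7 m.

z ≈ 7640 m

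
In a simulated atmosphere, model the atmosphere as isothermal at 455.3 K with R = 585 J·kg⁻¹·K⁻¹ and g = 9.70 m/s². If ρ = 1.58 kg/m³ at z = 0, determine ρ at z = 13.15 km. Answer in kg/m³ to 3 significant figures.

Scale height: H = RT/g = 585 × 455.3 / 9.70 = 27459 m.
In an isothermal atmosphere, density decays like pressure: ρ = ρ₀ exp(−z/H).
z/H = 13150/27459 = 0.47890; exp(−0.47890) = 0.61946.
ρ = 1.58 × 0.61946 = 0.97875 kg/m³.

ρ ≈ 0.979 kg/m³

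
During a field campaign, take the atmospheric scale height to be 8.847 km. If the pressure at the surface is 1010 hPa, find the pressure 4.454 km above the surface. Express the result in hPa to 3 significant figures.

P ≈ 610 hPa

Barometric formula: P = P₀ exp(−z/H).
z/H = 4454.0/8847.0 = 0.50345; exp(−0.50345) = 0.60444.
P = 1010 × 0.60444 = 610.48 hPa.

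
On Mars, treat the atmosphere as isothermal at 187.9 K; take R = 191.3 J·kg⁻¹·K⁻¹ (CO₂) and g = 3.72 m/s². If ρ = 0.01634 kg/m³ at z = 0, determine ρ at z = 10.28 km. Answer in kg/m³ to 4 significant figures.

Scale height: H = RT/g = 191.3 × 187.9 / 3.72 = 9662.7 m.
In an isothermal atmosphere, density decays like pressure: ρ = ρ₀ exp(−z/H).
z/H = 10280/9662.7 = 1.0639; exp(−1.0639) = 0.34511.
ρ = 0.01634 × 0.34511 = 0.0056391 kg/m³.

ρ ≈ 0.005639 kg/m³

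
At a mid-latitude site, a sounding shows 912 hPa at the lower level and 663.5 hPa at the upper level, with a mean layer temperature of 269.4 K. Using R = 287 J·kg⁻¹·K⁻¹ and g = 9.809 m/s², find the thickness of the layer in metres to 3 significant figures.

Hypsometric equation: Δz = (R T̄/g) ln(P₁/P₂).
R T̄/g = 287 × 269.4 / 9.809 = 7882.3 m.
ln(912/663.5) = ln(1.3745) = 0.31809.
Δz = 7882.3 × 0.31809 = 2507.3 m.

Δz ≈ 2510 m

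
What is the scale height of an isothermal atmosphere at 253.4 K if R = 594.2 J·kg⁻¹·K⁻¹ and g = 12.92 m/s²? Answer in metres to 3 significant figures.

The scale height of an isothermal atmosphere is H = RT/g.
H = 594.2 × 253.4 / 12.92 = 150570/12.92 = 11654 m.

H ≈ 11700 m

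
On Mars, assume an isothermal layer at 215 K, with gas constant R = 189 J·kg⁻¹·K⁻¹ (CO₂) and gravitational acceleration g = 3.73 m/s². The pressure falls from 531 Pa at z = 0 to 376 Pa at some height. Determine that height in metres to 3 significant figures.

Scale height: H = RT/g = 189 × 215 / 3.73 = 10894 m.
Invert the barometric formula: z = H ln(P₀/P).
P₀/P = 531/376 = 1.4122; ln(1.4122) = 0.34515.
z = 10894 × 0.34515 = 3760.1 m.

z ≈ 3760 m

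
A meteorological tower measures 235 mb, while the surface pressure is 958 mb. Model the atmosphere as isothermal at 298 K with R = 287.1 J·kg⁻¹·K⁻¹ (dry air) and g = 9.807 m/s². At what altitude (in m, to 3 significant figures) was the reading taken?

z ≈ 12300 m

Scale height: H = RT/g = 287.1 × 298 / 9.807 = 8724.0 m.
Invert the barometric formula: z = H ln(P₀/P).
P₀/P = 958/235 = 4.0766; ln(4.0766) = 1.4053.
z = 8724.0 × 1.4053 = 12260 m.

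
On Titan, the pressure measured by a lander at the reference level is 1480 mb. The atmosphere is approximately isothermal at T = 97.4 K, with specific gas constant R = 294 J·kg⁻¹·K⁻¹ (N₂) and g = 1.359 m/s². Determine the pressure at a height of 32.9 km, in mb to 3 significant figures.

Scale height: H = RT/g = 294 × 97.4 / 1.359 = 21071 m.
Barometric formula: P = P₀ exp(−z/H).
z/H = 32900/21071 = 1.5614; exp(−1.5614) = 0.20984.
P = 1480 × 0.20984 = 310.56 mb.

P ≈ 311 mb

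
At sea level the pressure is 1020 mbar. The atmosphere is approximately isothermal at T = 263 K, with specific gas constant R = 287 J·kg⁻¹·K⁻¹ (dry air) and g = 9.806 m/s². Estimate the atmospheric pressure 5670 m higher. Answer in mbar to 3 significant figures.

Scale height: H = RT/g = 287 × 263 / 9.806 = 7697.4 m.
Barometric formula: P = P₀ exp(−z/H).
z/H = 5670.0/7697.4 = 0.73661; exp(−0.73661) = 0.47873.
P = 1020 × 0.47873 = 488.30 mbar.

P ≈ 488 mbar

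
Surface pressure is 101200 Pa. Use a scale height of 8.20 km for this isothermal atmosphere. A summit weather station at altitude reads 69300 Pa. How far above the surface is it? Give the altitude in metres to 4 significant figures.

Invert the barometric formula: z = H ln(P₀/P).
P₀/P = 101200/69300 = 1.4603; ln(1.4603) = 0.37864.
z = 8200.0 × 0.37864 = 3104.8 m.

z ≈ 3105 m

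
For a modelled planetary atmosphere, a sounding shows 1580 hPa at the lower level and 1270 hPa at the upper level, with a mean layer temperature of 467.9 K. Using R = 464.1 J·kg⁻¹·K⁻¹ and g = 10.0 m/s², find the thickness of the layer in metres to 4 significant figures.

Δz ≈ 4743 m

Hypsometric equation: Δz = (R T̄/g) ln(P₁/P₂).
R T̄/g = 464.1 × 467.9 / 10.0 = 21715 m.
ln(1580/1270) = ln(1.2441) = 0.21841.
Δz = 21715 × 0.21841 = 4742.8 m.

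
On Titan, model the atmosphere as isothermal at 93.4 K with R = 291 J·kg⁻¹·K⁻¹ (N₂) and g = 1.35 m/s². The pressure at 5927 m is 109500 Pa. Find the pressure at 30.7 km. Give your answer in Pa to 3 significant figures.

Scale height: H = RT/g = 291 × 93.4 / 1.35 = 20133 m.
Between two levels, P₂ = P₁ exp(−Δz/H) with Δz = z₂ − z₁.
Δz = 30700 − 5927.0 = 24773 m; Δz/H = 24773/20133 = 1.2305.
P₂ = 109500 × exp(−1.2305) = 109500 × 0.29215 = 31990 Pa.

P ≈ 32000 Pa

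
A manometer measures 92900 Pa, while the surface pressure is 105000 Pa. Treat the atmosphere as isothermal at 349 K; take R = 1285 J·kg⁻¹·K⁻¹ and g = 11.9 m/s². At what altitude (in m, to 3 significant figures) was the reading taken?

z ≈ 4610 m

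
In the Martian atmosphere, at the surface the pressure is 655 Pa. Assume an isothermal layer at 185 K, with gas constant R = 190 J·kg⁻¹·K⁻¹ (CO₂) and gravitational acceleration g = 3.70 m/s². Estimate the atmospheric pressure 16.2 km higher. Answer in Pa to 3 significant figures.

P ≈ 119 Pa

Scale height: H = RT/g = 190 × 185 / 3.70 = 9500.0 m.
Barometric formula: P = P₀ exp(−z/H).
z/H = 16200/9500.0 = 1.7053; exp(−1.7053) = 0.18172.
P = 655 × 0.18172 = 119.03 Pa.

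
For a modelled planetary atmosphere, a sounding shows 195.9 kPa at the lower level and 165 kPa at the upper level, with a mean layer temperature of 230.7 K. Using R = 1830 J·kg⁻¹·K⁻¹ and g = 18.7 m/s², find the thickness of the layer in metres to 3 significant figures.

Δz ≈ 3880 m

Hypsometric equation: Δz = (R T̄/g) ln(P₁/P₂).
R T̄/g = 1830 × 230.7 / 18.7 = 22577 m.
ln(195.9/165) = ln(1.1873) = 0.17168.
Δz = 22577 × 0.17168 = 3876.0 m.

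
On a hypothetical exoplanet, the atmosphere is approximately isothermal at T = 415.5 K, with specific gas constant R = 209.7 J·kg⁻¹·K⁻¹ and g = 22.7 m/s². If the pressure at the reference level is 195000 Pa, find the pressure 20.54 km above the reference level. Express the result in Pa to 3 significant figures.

Scale height: H = RT/g = 209.7 × 415.5 / 22.7 = 3838.3 m.
Barometric formula: P = P₀ exp(−z/H).
z/H = 20540/3838.3 = 5.3513; exp(−5.3513) = 0.0047420.
P = 195000 × 0.0047420 = 924.69 Pa.

P ≈ 925 Pa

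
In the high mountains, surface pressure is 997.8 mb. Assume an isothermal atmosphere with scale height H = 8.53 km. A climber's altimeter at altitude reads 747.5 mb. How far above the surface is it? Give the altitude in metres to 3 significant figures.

z ≈ 2460 m

Invert the barometric formula: z = H ln(P₀/P).
P₀/P = 997.8/747.5 = 1.3348; ln(1.3348) = 0.28878.
z = 8530.0 × 0.28878 = 2463.3 m.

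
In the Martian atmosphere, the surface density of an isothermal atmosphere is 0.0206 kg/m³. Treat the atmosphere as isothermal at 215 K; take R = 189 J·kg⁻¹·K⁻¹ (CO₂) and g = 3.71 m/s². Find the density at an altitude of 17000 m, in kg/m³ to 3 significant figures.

ρ ≈ 0.00436 kg/m³

Scale height: H = RT/g = 189 × 215 / 3.71 = 10953 m.
In an isothermal atmosphere, density decays like pressure: ρ = ρ₀ exp(−z/H).
z/H = 17000/10953 = 1.5521; exp(−1.5521) = 0.21180.
ρ = 0.0206 × 0.21180 = 0.0043631 kg/m³.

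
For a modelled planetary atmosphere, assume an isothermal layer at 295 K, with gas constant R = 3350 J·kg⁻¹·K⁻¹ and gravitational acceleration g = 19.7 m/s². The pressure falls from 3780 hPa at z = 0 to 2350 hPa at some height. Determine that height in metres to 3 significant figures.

z ≈ 23800 m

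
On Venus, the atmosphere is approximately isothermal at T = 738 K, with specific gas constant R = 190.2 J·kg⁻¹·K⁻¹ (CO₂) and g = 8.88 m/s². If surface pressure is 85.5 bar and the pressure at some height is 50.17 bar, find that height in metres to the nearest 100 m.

Scale height: H = RT/g = 190.2 × 738 / 8.88 = 15807 m.
Invert the barometric formula: z = H ln(P₀/P).
P₀/P = 85.5/50.17 = 1.7042; ln(1.7042) = 0.53310.
z = 15807 × 0.53310 = 8426.7 m.

z ≈ 8400 m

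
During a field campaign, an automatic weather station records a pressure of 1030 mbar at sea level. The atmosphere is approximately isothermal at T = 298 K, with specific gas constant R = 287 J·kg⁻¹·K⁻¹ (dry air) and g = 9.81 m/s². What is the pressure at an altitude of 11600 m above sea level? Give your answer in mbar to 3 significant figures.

Scale height: H = RT/g = 287 × 298 / 9.81 = 8718.2 m.
Barometric formula: P = P₀ exp(−z/H).
z/H = 11600/8718.2 = 1.3305; exp(−1.3305) = 0.26435.
P = 1030 × 0.26435 = 272.28 mbar.

P ≈ 272 mbar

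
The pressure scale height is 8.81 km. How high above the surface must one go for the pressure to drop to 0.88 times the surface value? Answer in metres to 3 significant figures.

Set P/P₀ = exp(−z/H) = 0.88, so z = −H ln(0.88).
−ln(0.88) = 0.12783; z = 8810.0 × 0.12783 = 1126.2 m.

z ≈ 1130 m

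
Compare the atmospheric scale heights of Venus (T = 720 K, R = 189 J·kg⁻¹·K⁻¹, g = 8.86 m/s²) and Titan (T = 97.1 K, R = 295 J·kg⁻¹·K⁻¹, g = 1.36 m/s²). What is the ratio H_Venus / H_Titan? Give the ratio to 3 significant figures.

H = RT/g for each body.
H_Venus = 189 × 720 / 8.86 = 15359 m.
H_Titan = 295 × 97.1 / 1.36 = 21062 m.
H_Venus/H_Titan = 15359/21062 = 0.72923.

H_Venus/H_Titan ≈ 0.729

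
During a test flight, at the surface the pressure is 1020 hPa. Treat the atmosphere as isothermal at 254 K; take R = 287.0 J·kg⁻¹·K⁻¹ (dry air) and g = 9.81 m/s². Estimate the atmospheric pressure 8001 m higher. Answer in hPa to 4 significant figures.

Scale height: H = RT/g = 287.0 × 254 / 9.81 = 7431.0 m.
Barometric formula: P = P₀ exp(−z/H).
z/H = 8001.0/7431.0 = 1.0767; exp(−1.0767) = 0.34072.
P = 1020 × 0.34072 = 347.53 hPa.

P ≈ 347.5 hPa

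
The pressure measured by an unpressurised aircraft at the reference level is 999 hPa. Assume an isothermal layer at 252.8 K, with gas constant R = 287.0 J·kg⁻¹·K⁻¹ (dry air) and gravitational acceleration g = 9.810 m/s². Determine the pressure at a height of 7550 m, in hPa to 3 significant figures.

P ≈ 360 hPa

Scale height: H = RT/g = 287.0 × 252.8 / 9.810 = 7395.9 m.
Barometric formula: P = P₀ exp(−z/H).
z/H = 7550.0/7395.9 = 1.0208; exp(−1.0208) = 0.36031.
P = 999 × 0.36031 = 359.95 hPa.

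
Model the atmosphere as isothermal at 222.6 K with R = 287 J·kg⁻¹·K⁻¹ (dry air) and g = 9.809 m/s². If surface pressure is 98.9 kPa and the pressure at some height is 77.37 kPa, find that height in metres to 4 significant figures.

z ≈ 1599 m

Scale height: H = RT/g = 287 × 222.6 / 9.809 = 6513.0 m.
Invert the barometric formula: z = H ln(P₀/P).
P₀/P = 98.9/77.37 = 1.2783; ln(1.2783) = 0.24553.
z = 6513.0 × 0.24553 = 1599.1 m.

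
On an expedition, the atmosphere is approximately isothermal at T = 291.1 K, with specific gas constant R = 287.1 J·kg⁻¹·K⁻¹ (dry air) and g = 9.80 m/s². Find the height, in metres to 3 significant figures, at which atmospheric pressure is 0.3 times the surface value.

z ≈ 10300 m

Scale height: H = RT/g = 287.1 × 291.1 / 9.80 = 8528.0 m.
Set P/P₀ = exp(−z/H) = 0.3, so z = −H ln(0.3).
−ln(0.3) = 1.2040; z = 8528.0 × 1.2040 = 10268 m.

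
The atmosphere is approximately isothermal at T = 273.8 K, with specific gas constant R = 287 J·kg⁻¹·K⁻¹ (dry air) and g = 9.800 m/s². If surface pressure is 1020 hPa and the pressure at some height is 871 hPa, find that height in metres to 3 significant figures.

z ≈ 1270 m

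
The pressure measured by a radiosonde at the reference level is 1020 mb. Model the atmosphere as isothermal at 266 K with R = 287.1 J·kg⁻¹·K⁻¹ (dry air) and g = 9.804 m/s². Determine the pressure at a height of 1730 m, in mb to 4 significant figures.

P ≈ 816.9 mb

Scale height: H = RT/g = 287.1 × 266 / 9.804 = 7789.5 m.
Barometric formula: P = P₀ exp(−z/H).
z/H = 1730.0/7789.5 = 0.22209; exp(−0.22209) = 0.80084.
P = 1020 × 0.80084 = 816.86 mb.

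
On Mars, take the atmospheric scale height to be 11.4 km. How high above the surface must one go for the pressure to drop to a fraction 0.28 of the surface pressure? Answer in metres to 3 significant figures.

z ≈ 14500 m

Set P/P₀ = exp(−z/H) = 0.28, so z = −H ln(0.28).
−ln(0.28) = 1.2730; z = 11400 × 1.2730 = 14512 m.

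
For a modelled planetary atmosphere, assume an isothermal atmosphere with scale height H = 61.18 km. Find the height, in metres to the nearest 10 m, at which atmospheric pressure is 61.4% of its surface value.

z ≈ 29840 m

Set P/P₀ = exp(−z/H) = 0.614, so z = −H ln(0.614).
−ln(0.614) = 0.48776; z = 61180 × 0.48776 = 29841 m.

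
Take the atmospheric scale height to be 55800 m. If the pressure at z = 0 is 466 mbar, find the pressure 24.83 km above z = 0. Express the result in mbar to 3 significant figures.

Barometric formula: P = P₀ exp(−z/H).
z/H = 24830/55800 = 0.44498; exp(−0.44498) = 0.64084.
P = 466 × 0.64084 = 298.63 mbar.

P ≈ 299 mbar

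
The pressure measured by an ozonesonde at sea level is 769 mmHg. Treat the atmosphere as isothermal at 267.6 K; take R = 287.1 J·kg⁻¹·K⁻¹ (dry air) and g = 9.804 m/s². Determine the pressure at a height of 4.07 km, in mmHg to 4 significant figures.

P ≈ 457.5 mmHg

Scale height: H = RT/g = 287.1 × 267.6 / 9.804 = 7836.4 m.
Barometric formula: P = P₀ exp(−z/H).
z/H = 4070.0/7836.4 = 0.51937; exp(−0.51937) = 0.59490.
P = 769 × 0.59490 = 457.48 mmHg.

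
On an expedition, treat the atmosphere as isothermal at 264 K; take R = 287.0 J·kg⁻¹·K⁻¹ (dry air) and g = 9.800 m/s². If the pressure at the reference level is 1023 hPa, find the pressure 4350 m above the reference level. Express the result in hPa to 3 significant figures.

Scale height: H = RT/g = 287.0 × 264 / 9.800 = 7731.4 m.
Barometric formula: P = P₀ exp(−z/H).
z/H = 4350.0/7731.4 = 0.56264; exp(−0.56264) = 0.56970.
P = 1023 × 0.56970 = 582.80 hPa.

P ≈ 583 hPa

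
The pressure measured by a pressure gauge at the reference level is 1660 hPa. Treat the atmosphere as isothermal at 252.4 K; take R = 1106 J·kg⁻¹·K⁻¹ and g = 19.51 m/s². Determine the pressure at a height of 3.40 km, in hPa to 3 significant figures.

Scale height: H = RT/g = 1106 × 252.4 / 19.51 = 14308 m.
Barometric formula: P = P₀ exp(−z/H).
z/H = 3400.0/14308 = 0.23763; exp(−0.23763) = 0.78849.
P = 1660 × 0.78849 = 1308.9 hPa.

P ≈ 1310 hPa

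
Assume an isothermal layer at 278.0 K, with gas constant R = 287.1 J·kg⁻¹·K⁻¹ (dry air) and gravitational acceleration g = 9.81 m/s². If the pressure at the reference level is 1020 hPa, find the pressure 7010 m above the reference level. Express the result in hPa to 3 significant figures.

Scale height: H = RT/g = 287.1 × 278.0 / 9.81 = 8136.0 m.
Barometric formula: P = P₀ exp(−z/H).
z/H = 7010.0/8136.0 = 0.86160; exp(−0.86160) = 0.42249.
P = 1020 × 0.42249 = 430.94 hPa.

P ≈ 431 hPa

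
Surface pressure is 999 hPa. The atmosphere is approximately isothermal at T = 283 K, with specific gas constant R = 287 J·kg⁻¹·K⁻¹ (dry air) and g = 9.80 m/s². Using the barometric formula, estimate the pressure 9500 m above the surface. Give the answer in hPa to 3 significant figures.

P ≈ 318 hPa

Scale height: H = RT/g = 287 × 283 / 9.80 = 8287.9 m.
Barometric formula: P = P₀ exp(−z/H).
z/H = 9500.0/8287.9 = 1.1462; exp(−1.1462) = 0.31784.
P = 999 × 0.31784 = 317.52 hPa.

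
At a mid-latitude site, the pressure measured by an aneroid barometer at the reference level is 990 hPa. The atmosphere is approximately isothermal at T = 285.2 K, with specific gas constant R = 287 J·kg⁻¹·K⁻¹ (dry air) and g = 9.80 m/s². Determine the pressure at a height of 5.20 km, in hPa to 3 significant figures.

P ≈ 531 hPa

Scale height: H = RT/g = 287 × 285.2 / 9.80 = 8352.3 m.
Barometric formula: P = P₀ exp(−z/H).
z/H = 5200.0/8352.3 = 0.62258; exp(−0.62258) = 0.53656.
P = 990 × 0.53656 = 531.19 hPa.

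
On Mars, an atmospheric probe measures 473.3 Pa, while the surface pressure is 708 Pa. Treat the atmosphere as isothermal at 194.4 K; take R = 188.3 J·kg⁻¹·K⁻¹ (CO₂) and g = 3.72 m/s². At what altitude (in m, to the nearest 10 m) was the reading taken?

Scale height: H = RT/g = 188.3 × 194.4 / 3.72 = 9840.2 m.
Invert the barometric formula: z = H ln(P₀/P).
P₀/P = 708/473.3 = 1.4959; ln(1.4959) = 0.40273.
z = 9840.2 × 0.40273 = 3962.9 m.

z ≈ 3960 m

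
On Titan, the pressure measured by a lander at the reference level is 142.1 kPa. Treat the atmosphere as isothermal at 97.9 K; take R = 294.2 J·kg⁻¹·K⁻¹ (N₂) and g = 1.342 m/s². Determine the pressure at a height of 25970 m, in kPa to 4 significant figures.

P ≈ 42.37 kPa

Scale height: H = RT/g = 294.2 × 97.9 / 1.342 = 21462 m.
Barometric formula: P = P₀ exp(−z/H).
z/H = 25970/21462 = 1.2100; exp(−1.2100) = 0.29820.
P = 142.1 × 0.29820 = 42.374 kPa.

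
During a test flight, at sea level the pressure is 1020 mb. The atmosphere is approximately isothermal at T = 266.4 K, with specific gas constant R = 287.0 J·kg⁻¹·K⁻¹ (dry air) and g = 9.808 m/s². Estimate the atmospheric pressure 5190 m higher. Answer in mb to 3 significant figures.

Scale height: H = RT/g = 287.0 × 266.4 / 9.808 = 7795.4 m.
Barometric formula: P = P₀ exp(−z/H).
z/H = 5190.0/7795.4 = 0.66578; exp(−0.66578) = 0.51387.
P = 1020 × 0.51387 = 524.15 mb.

P ≈ 524 mb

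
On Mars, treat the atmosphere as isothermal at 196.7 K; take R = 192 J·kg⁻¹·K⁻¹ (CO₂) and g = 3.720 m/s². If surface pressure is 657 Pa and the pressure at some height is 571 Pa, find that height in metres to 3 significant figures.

z ≈ 1420 m

Scale height: H = RT/g = 192 × 196.7 / 3.720 = 10152 m.
Invert the barometric formula: z = H ln(P₀/P).
P₀/P = 657/571 = 1.1506; ln(1.1506) = 0.14028.
z = 10152 × 0.14028 = 1424.1 m.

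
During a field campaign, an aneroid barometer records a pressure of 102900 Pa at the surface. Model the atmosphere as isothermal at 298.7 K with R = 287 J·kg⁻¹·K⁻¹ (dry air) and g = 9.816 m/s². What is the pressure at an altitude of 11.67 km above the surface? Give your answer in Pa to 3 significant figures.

P ≈ 27000 Pa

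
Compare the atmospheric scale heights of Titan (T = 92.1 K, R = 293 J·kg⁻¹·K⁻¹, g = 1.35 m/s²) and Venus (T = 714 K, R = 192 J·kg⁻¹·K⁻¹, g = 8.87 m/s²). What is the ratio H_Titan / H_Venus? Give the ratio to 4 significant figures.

H = RT/g for each body.
H_Titan = 293 × 92.1 / 1.35 = 19989 m.
H_Venus = 192 × 714 / 8.87 = 15455 m.
H_Titan/H_Venus = 19989/15455 = 1.2934.

H_Titan/H_Venus ≈ 1.293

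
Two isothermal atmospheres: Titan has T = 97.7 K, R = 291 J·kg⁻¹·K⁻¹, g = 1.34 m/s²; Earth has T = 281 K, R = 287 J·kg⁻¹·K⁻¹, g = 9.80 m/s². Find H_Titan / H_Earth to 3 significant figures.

H = RT/g for each body.
H_Titan = 291 × 97.7 / 1.34 = 21217 m.
H_Earth = 287 × 281 / 9.80 = 8229.3 m.
H_Titan/H_Earth = 21217/8229.3 = 2.5782.

H_Titan/H_Earth ≈ 2.58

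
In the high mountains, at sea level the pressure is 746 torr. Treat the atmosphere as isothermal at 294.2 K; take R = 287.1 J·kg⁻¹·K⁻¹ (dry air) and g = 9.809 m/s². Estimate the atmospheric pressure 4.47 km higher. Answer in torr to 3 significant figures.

P ≈ 444 torr

Scale height: H = RT/g = 287.1 × 294.2 / 9.809 = 8611.0 m.
Barometric formula: P = P₀ exp(−z/H).
z/H = 4470.0/8611.0 = 0.51910; exp(−0.51910) = 0.59506.
P = 746 × 0.59506 = 443.91 torr.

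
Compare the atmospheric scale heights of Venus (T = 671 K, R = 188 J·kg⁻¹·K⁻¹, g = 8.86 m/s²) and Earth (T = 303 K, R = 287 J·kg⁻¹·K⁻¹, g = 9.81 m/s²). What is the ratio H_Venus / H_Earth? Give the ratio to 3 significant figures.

H = RT/g for each body.
H_Venus = 188 × 671 / 8.86 = 14238 m.
H_Earth = 287 × 303 / 9.81 = 8864.5 m.
H_Venus/H_Earth = 14238/8864.5 = 1.6062.

H_Venus/H_Earth ≈ 1.61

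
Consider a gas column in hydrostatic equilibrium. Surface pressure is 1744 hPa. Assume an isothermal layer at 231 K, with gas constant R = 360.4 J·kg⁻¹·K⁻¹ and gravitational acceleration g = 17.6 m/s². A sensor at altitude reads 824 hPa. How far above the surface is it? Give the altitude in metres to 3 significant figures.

Scale height: H = RT/g = 360.4 × 231 / 17.6 = 4730.2 m.
Invert the barometric formula: z = H ln(P₀/P).
P₀/P = 1744/824 = 2.1165; ln(2.1165) = 0.74976.
z = 4730.2 × 0.74976 = 3546.5 m.

z ≈ 3550 m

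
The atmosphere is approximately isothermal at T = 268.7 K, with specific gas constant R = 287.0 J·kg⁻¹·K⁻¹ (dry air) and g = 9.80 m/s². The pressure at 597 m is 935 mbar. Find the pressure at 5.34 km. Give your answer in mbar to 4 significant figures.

Scale height: H = RT/g = 287.0 × 268.7 / 9.80 = 7869.1 m.
Between two levels, P₂ = P₁ exp(−Δz/H) with Δz = z₂ − z₁.
Δz = 5340.0 − 597.00 = 4743.0 m; Δz/H = 4743.0/7869.1 = 0.60274.
P₂ = 935 × exp(−0.60274) = 935 × 0.54731 = 511.73 mbar.

P ≈ 511.7 mbar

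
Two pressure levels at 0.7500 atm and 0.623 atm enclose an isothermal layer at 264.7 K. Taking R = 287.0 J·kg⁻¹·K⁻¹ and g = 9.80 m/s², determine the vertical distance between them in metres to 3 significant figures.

Δz ≈ 1440 m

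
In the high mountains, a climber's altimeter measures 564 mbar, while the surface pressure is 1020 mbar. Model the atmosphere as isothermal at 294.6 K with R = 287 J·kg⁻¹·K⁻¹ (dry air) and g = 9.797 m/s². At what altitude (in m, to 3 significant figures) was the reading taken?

z ≈ 5110 m

Scale height: H = RT/g = 287 × 294.6 / 9.797 = 8630.2 m.
Invert the barometric formula: z = H ln(P₀/P).
P₀/P = 1020/564 = 1.8085; ln(1.8085) = 0.59250.
z = 8630.2 × 0.59250 = 5113.4 m.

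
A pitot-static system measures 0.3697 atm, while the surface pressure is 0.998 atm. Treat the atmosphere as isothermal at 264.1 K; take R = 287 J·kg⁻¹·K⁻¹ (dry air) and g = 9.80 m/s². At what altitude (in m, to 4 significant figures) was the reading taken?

Scale height: H = RT/g = 287 × 264.1 / 9.80 = 7734.4 m.
Invert the barometric formula: z = H ln(P₀/P).
P₀/P = 0.998/0.3697 = 2.6995; ln(2.6995) = 0.99307.
z = 7734.4 × 0.99307 = 7680.8 m.

z ≈ 7681 m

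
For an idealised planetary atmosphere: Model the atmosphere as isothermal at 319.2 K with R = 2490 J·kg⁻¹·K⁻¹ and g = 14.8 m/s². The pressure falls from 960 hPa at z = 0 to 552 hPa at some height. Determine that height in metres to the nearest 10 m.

z ≈ 29720 m

Scale height: H = RT/g = 2490 × 319.2 / 14.8 = 53703 m.
Invert the barometric formula: z = H ln(P₀/P).
P₀/P = 960/552 = 1.7391; ln(1.7391) = 0.55337.
z = 53703 × 0.55337 = 29718 m.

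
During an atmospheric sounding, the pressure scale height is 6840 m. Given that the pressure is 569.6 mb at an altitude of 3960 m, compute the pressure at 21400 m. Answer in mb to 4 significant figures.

P ≈ 44.49 mb

Between two levels, P₂ = P₁ exp(−Δz/H) with Δz = z₂ − z₁.
Δz = 21400 − 3960.0 = 17440 m; Δz/H = 17440/6840.0 = 2.5497.
P₂ = 569.6 × exp(−2.5497) = 569.6 × 0.078105 = 44.489 mb.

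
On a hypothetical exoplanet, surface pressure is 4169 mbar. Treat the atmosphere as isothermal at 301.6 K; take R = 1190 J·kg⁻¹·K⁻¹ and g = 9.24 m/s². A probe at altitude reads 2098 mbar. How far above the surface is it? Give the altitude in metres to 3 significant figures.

z ≈ 26700 m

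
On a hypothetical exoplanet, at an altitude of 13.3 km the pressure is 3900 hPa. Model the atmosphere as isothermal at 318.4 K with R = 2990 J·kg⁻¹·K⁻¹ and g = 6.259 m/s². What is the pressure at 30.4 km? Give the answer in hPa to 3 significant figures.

Scale height: H = RT/g = 2990 × 318.4 / 6.259 = 152100 m.
Between two levels, P₂ = P₁ exp(−Δz/H) with Δz = z₂ − z₁.
Δz = 30400 − 13300 = 17100 m; Δz/H = 17100/152100 = 0.11243.
P₂ = 3900 × exp(−0.11243) = 3900 × 0.89366 = 3485.3 hPa.

P ≈ 3490 hPa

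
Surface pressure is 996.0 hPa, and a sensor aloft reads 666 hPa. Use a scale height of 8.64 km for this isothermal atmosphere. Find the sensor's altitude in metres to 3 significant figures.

Invert the barometric formula: z = H ln(P₀/P).
P₀/P = 996.0/666 = 1.4955; ln(1.4955) = 0.40246.
z = 8640.0 × 0.40246 = 3477.3 m.

z ≈ 3480 m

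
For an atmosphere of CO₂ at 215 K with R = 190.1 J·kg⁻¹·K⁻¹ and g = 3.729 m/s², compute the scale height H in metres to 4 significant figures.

H ≈ 10960 m

The scale height of an isothermal atmosphere is H = RT/g.
H = 190.1 × 215 / 3.729 = 40872/3.729 = 10961 m.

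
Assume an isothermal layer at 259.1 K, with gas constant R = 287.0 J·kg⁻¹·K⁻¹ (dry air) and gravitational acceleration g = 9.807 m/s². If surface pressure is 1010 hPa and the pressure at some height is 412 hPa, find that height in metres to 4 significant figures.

z ≈ 6799 m

Scale height: H = RT/g = 287.0 × 259.1 / 9.807 = 7582.5 m.
Invert the barometric formula: z = H ln(P₀/P).
P₀/P = 1010/412 = 2.4515; ln(2.4515) = 0.89670.
z = 7582.5 × 0.89670 = 6799.2 m.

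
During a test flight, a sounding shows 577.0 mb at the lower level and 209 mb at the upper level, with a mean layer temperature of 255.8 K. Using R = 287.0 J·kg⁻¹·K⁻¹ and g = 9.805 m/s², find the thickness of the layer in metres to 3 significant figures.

Δz ≈ 7600 m

Hypsometric equation: Δz = (R T̄/g) ln(P₁/P₂).
R T̄/g = 287.0 × 255.8 / 9.805 = 7487.5 m.
ln(577.0/209) = ln(2.7608) = 1.0155.
Δz = 7487.5 × 1.0155 = 7603.6 m.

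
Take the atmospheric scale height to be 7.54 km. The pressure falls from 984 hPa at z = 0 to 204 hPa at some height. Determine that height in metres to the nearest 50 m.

Invert the barometric formula: z = H ln(P₀/P).
P₀/P = 984/204 = 4.8235; ln(4.8235) = 1.5735.
z = 7540.0 × 1.5735 = 11864 m.

z ≈ 11850 m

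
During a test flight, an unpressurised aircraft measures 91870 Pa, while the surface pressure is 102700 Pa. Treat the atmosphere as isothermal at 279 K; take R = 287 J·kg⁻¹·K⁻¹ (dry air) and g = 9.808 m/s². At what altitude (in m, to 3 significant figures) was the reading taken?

Scale height: H = RT/g = 287 × 279 / 9.808 = 8164.0 m.
Invert the barometric formula: z = H ln(P₀/P).
P₀/P = 102700/91870 = 1.1179; ln(1.1179) = 0.11145.
z = 8164.0 × 0.11145 = 909.88 m.

z ≈ 910 m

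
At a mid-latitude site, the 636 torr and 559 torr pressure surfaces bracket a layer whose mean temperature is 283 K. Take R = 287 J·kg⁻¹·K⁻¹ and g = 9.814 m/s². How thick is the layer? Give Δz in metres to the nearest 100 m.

Hypsometric equation: Δz = (R T̄/g) ln(P₁/P₂).
R T̄/g = 287 × 283 / 9.814 = 8276.0 m.
ln(636/559) = ln(1.1377) = 0.12901.
Δz = 8276.0 × 0.12901 = 1067.7 m.

Δz ≈ 1100 m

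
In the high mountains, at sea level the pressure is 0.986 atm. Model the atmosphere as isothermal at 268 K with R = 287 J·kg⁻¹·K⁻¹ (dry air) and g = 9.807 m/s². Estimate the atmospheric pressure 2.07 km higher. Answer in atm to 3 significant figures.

Scale height: H = RT/g = 287 × 268 / 9.807 = 7843.0 m.
Barometric formula: P = P₀ exp(−z/H).
z/H = 2070.0/7843.0 = 0.26393; exp(−0.26393) = 0.76803.
P = 0.986 × 0.76803 = 0.75728 atm.

P ≈ 0.757 atm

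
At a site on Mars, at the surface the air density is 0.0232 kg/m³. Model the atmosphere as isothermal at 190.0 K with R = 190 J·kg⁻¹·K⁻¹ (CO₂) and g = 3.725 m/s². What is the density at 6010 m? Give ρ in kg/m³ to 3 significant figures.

Scale height: H = RT/g = 190 × 190.0 / 3.725 = 9691.3 m.
In an isothermal atmosphere, density decays like pressure: ρ = ρ₀ exp(−z/H).
z/H = 6010.0/9691.3 = 0.62014; exp(−0.62014) = 0.53787.
ρ = 0.0232 × 0.53787 = 0.012479 kg/m³.

ρ ≈ 0.0125 kg/m³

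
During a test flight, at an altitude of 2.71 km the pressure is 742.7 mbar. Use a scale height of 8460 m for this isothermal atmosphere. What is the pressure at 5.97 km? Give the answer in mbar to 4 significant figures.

P ≈ 505.2 mbar

Between two levels, P₂ = P₁ exp(−Δz/H) with Δz = z₂ − z₁.
Δz = 5970.0 − 2710.0 = 3260.0 m; Δz/H = 3260.0/8460.0 = 0.38534.
P₂ = 742.7 × exp(−0.38534) = 742.7 × 0.68022 = 505.20 mbar.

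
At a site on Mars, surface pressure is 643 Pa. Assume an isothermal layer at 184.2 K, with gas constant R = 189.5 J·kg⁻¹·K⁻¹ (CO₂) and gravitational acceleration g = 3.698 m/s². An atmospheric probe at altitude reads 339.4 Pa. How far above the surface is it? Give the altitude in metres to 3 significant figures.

Scale height: H = RT/g = 189.5 × 184.2 / 3.698 = 9439.1 m.
Invert the barometric formula: z = H ln(P₀/P).
P₀/P = 643/339.4 = 1.8945; ln(1.8945) = 0.63895.
z = 9439.1 × 0.63895 = 6031.1 m.

z ≈ 6030 m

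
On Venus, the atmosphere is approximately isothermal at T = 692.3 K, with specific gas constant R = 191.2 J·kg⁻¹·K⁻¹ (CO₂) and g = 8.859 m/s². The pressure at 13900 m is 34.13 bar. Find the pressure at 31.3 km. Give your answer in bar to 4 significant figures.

P ≈ 10.65 bar

Scale height: H = RT/g = 191.2 × 692.3 / 8.859 = 14942 m.
Between two levels, P₂ = P₁ exp(−Δz/H) with Δz = z₂ − z₁.
Δz = 31300 − 13900 = 17400 m; Δz/H = 17400/14942 = 1.1645.
P₂ = 34.13 × exp(−1.1645) = 34.13 × 0.31208 = 10.651 bar.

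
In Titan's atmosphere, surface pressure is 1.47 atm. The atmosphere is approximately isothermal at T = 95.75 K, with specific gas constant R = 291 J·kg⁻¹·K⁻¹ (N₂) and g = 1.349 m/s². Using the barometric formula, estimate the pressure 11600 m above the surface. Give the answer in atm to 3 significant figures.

P ≈ 0.838 atm

Scale height: H = RT/g = 291 × 95.75 / 1.349 = 20655 m.
Barometric formula: P = P₀ exp(−z/H).
z/H = 11600/20655 = 0.56161; exp(−0.56161) = 0.57029.
P = 1.47 × 0.57029 = 0.83833 atm.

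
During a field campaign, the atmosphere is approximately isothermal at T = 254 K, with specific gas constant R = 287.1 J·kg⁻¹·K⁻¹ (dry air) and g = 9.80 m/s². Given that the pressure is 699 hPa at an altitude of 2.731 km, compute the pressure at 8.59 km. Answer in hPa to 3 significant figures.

P ≈ 318 hPa

Scale height: H = RT/g = 287.1 × 254 / 9.80 = 7441.2 m.
Between two levels, P₂ = P₁ exp(−Δz/H) with Δz = z₂ − z₁.
Δz = 8590.0 − 2731.0 = 5859.0 m; Δz/H = 5859.0/7441.2 = 0.78737.
P₂ = 699 × exp(−0.78737) = 699 × 0.45504 = 318.07 hPa.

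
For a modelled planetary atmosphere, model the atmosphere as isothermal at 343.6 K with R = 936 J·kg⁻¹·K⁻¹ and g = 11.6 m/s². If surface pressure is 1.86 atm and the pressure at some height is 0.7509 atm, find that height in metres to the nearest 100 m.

z ≈ 25100 m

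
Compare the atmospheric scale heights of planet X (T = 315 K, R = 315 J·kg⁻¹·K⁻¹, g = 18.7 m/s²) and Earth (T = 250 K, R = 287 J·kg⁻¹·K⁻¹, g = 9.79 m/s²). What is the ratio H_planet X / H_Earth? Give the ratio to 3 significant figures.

H_planet X/H_Earth ≈ 0.724

H = RT/g for each body.
H_planet X = 315 × 315 / 18.7 = 5306.1 m.
H_Earth = 287 × 250 / 9.79 = 7328.9 m.
H_planet X/H_Earth = 5306.1/7328.9 = 0.72400.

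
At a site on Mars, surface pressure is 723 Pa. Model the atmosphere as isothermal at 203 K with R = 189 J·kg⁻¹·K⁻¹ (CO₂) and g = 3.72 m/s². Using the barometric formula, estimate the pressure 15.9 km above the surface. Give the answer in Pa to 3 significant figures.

P ≈ 155 Pa

Scale height: H = RT/g = 189 × 203 / 3.72 = 10314 m.
Barometric formula: P = P₀ exp(−z/H).
z/H = 15900/10314 = 1.5416; exp(−1.5416) = 0.21404.
P = 723 × 0.21404 = 154.75 Pa.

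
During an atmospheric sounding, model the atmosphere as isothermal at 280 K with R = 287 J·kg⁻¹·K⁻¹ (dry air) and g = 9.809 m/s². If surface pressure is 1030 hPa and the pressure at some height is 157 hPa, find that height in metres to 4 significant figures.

Scale height: H = RT/g = 287 × 280 / 9.809 = 8192.5 m.
Invert the barometric formula: z = H ln(P₀/P).
P₀/P = 1030/157 = 6.5605; ln(6.5605) = 1.8811.
z = 8192.5 × 1.8811 = 15411 m.

z ≈ 15410 m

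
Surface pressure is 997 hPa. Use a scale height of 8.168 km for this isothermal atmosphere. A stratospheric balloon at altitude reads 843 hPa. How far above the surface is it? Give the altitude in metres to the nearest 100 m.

z ≈ 1400 m

Invert the barometric formula: z = H ln(P₀/P).
P₀/P = 997/843 = 1.1827; ln(1.1827) = 0.16780.
z = 8168.0 × 0.16780 = 1370.6 m.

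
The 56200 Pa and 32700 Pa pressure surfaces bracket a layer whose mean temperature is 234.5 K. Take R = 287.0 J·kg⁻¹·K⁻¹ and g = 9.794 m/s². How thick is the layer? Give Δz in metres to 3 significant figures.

Δz ≈ 3720 m

Hypsometric equation: Δz = (R T̄/g) ln(P₁/P₂).
R T̄/g = 287.0 × 234.5 / 9.794 = 6871.7 m.
ln(56200/32700) = ln(1.7187) = 0.54157.
Δz = 6871.7 × 0.54157 = 3721.5 m.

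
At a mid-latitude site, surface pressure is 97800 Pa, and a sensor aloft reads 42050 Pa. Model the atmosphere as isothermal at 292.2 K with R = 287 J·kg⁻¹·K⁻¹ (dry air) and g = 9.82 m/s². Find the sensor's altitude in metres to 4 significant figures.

z ≈ 7208 m

Scale height: H = RT/g = 287 × 292.2 / 9.82 = 8539.9 m.
Invert the barometric formula: z = H ln(P₀/P).
P₀/P = 97800/42050 = 2.3258; ln(2.3258) = 0.84406.
z = 8539.9 × 0.84406 = 7208.2 m.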